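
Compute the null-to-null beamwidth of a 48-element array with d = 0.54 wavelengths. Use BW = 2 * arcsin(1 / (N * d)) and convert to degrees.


1/(N*d) = 1/(48*0.54) = 0.03858
BW = 2*arcsin(0.03858) = 4.4 degrees

4.4 degrees


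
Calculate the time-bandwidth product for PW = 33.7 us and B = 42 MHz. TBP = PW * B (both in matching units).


TBP = 33.7 * 42 = 1415.4

1415.4


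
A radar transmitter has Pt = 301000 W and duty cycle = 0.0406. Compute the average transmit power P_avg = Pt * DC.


P_avg = 301000 * 0.0406 = 12220.6 W

12220.6 W


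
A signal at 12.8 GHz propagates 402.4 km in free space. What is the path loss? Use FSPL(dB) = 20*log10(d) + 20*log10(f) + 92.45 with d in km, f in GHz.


20*log10(402.4) = 52.09
20*log10(12.8) = 22.14
FSPL = 166.7 dB

166.7 dB


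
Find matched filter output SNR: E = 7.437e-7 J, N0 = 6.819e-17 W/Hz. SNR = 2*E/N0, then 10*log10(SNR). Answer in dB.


SNR_lin = 2 * 7.437e-7 / 6.819e-17 = 2.181e10
SNR_dB = 10*log10(2.181e10) = 103.4 dB

103.4 dB


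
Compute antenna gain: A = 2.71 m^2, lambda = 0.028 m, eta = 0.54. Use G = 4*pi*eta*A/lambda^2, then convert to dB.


G_linear = 4*pi*0.54*2.71/0.028^2 = 23456.16
G_dB = 10*log10(23456.16) = 43.7 dB

43.7 dB


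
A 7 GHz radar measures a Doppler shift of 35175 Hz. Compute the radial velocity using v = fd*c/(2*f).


v = 35175 * 3e8 / (2 * 7000000000.0) = 753.8 m/s

753.8 m/s


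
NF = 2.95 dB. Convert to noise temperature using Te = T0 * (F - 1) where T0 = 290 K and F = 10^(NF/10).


NF_lin = 10^(2.95/10) = 1.972423
Te = 290 * (1.972423 - 1) = 282.0 K

282.0 K


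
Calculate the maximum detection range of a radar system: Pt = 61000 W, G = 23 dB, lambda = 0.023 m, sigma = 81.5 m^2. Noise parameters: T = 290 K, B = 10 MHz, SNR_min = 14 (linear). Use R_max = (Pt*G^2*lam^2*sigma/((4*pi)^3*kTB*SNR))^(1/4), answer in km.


G_lin = 10^(23/10) = 199.526231
R^4 = 61000 * 199.526231^2 * 0.023^2 * 81.5 / ((4*pi)^3 * 1.38e-23 * 290 * 10000000.0 * 14)
R^4 = 9.41691e16 m^4
R_max = (9.41691e16)^(1/4) = 17517.7 m = 17.5 km

17.5 km


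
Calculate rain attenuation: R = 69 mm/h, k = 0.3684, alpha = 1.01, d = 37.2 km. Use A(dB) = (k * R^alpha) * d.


gamma = 0.3684 * 69^1.01 = 26.519004 dB/km
A = 26.519004 * 37.2 = 986.51 dB

986.51 dB


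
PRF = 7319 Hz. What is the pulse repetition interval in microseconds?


PRI = 1/7319 = 0.0001366307 s = 136.6 us

136.6 us


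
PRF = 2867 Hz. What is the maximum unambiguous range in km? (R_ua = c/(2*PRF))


R_ua = 3e8 / (2 * 2867) = 52319.5 m = 52.3 km

52.3 km


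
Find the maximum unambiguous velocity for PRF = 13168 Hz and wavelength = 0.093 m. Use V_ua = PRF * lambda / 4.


V_ua = 13168 * 0.093 / 4 = 306.2 m/s

306.2 m/s


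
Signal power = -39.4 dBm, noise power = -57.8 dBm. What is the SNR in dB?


SNR = -39.4 - (-57.8) = 18.4 dB

18.4 dB


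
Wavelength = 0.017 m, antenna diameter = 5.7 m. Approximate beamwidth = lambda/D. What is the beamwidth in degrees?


BW_rad = 0.017 / 5.7 = 0.002982
BW_deg = 0.17 degrees

0.17 degrees


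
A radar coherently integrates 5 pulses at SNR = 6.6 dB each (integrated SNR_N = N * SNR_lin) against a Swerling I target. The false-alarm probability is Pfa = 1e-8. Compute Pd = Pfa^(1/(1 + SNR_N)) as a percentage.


SNR_lin = 10^(6.6/10) = 4.57088
SNR_N = 5 * 4.57088 = 22.8544
1/(1 + SNR_N) = 1/23.8544 = 0.041921
Pd = (1e-8)^0.041921 = 0.46199
Pd = 46.2%

46.2%


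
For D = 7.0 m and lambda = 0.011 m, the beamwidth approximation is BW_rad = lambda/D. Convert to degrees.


BW_rad = 0.011 / 7.0 = 0.001571
BW_deg = 0.09 degrees

0.09 degrees


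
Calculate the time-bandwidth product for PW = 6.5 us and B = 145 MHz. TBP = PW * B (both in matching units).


TBP = 6.5 * 145 = 942.5

942.5


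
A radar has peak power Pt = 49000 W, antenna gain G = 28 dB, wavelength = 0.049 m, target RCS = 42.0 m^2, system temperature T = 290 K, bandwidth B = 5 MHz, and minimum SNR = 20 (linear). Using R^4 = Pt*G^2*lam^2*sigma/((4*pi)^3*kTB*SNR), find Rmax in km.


G_lin = 10^(28/10) = 630.957344
R^4 = 49000 * 630.957344^2 * 0.049^2 * 42.0 / ((4*pi)^3 * 1.38e-23 * 290 * 5000000.0 * 20)
R^4 = 2.47703e18 m^4
R_max = (2.47703e18)^(1/4) = 39671.9 m = 39.7 km

39.7 km


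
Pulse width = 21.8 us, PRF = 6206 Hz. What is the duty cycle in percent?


DC = 21.8e-6 * 6206 * 100 = 13.53%

13.53%


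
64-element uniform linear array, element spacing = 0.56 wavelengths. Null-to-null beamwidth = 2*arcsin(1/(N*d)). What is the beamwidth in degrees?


1/(N*d) = 1/(64*0.56) = 0.027902
BW = 2*arcsin(0.027902) = 3.2 degrees

3.2 degrees


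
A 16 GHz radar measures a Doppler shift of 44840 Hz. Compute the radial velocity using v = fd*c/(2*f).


v = 44840 * 3e8 / (2 * 16000000000.0) = 420.4 m/s

420.4 m/s


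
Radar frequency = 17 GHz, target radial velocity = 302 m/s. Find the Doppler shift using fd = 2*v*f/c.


fd = 2 * 302 * 17000000000.0 / 3e8 = 34226.7 Hz

34226.7 Hz


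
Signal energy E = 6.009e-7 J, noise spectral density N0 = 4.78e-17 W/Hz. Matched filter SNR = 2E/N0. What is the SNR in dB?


SNR_lin = 2 * 6.009e-7 / 4.78e-17 = 2.514e10
SNR_dB = 10*log10(2.514e10) = 104.0 dB

104.0 dB


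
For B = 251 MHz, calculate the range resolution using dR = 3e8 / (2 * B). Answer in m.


dR = 3e8 / (2 * 251000000.0) = 0.6 m

0.6 m


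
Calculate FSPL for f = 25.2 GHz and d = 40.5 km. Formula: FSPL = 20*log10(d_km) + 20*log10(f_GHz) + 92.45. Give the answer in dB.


20*log10(40.5) = 32.15
20*log10(25.2) = 28.03
FSPL = 152.6 dB

152.6 dB


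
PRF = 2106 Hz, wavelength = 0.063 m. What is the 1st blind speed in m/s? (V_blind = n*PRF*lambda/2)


V_blind = 1 * 2106 * 0.063 / 2 = 66.3 m/s

66.3 m/s


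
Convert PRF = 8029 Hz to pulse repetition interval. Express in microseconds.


PRI = 1/8029 = 0.0001245485 s = 124.5 us

124.5 us


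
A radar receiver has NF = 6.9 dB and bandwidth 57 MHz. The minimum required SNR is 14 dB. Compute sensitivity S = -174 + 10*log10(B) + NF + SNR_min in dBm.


10*log10(57000000.0) = 77.56
S = -174 + 77.56 + 6.9 + 14 = -75.5 dBm

-75.5 dBm


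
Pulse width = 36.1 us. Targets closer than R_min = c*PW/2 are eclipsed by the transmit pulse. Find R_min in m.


R_min = 3e8 * 36.1e-6 / 2 = 5415.0 m

5415.0 m


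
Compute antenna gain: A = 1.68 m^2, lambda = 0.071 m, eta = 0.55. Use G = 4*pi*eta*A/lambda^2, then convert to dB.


G_linear = 4*pi*0.55*1.68/0.071^2 = 2303.38
G_dB = 10*log10(2303.38) = 33.6 dB

33.6 dB


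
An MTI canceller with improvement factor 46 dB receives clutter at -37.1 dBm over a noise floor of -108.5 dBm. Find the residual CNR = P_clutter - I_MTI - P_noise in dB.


CNR = -37.1 - 46 - (-108.5) = 25.4 dB

25.4 dB


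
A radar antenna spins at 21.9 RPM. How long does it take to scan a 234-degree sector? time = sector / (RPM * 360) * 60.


t = 234 / (21.9 * 360) * 60 = 1.78 s

1.78 s


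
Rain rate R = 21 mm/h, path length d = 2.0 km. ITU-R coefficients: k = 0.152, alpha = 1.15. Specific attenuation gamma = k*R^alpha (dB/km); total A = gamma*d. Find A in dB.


gamma = 0.152 * 21^1.15 = 5.039597 dB/km
A = 5.039597 * 2.0 = 10.08 dB

10.08 dB


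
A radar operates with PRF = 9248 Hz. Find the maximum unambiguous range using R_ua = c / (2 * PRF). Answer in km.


R_ua = 3e8 / (2 * 9248) = 16219.7 m = 16.2 km

16.2 km


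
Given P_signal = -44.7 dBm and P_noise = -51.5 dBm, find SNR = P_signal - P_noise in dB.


SNR = -44.7 - (-51.5) = 6.8 dB

6.8 dB


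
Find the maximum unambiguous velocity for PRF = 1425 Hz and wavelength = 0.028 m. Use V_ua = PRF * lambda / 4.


V_ua = 1425 * 0.028 / 4 = 10.0 m/s

10.0 m/s


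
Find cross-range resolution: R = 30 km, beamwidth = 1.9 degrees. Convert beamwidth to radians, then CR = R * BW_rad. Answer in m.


BW_rad = 0.033161256
CR = 30000 * 0.033161256 = 994.8 m

994.8 m


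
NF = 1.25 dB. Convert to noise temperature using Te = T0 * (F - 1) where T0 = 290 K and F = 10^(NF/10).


NF_lin = 10^(1.25/10) = 1.333521
Te = 290 * (1.333521 - 1) = 96.7 K

96.7 K


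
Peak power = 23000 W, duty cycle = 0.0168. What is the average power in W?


P_avg = 23000 * 0.0168 = 386.4 W

386.4 W


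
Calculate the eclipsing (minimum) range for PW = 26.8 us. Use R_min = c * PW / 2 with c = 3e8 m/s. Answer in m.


R_min = 3e8 * 26.8e-6 / 2 = 4020.0 m

4020.0 m


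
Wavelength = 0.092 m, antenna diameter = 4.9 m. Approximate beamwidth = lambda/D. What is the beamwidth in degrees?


BW_rad = 0.092 / 4.9 = 0.018776
BW_deg = 1.08 degrees

1.08 degrees


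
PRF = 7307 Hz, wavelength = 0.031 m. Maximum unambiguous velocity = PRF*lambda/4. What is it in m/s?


V_ua = 7307 * 0.031 / 4 = 56.6 m/s

56.6 m/s


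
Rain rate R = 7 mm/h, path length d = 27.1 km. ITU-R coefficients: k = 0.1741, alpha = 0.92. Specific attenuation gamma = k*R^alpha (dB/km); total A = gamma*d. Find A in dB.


gamma = 0.1741 * 7^0.92 = 1.043011 dB/km
A = 1.043011 * 27.1 = 28.27 dB

28.27 dB


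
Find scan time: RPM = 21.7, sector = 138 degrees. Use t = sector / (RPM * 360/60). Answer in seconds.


t = 138 / (21.7 * 360) * 60 = 1.06 s

1.06 s


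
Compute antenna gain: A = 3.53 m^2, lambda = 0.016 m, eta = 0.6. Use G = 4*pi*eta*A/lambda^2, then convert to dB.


G_linear = 4*pi*0.6*3.53/0.016^2 = 103967.08
G_dB = 10*log10(103967.08) = 50.2 dB

50.2 dB


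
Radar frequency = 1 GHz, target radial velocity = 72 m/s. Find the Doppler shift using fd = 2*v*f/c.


fd = 2 * 72 * 1000000000.0 / 3e8 = 480.0 Hz

480.0 Hz


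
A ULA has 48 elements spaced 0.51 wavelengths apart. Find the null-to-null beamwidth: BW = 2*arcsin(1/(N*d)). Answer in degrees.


1/(N*d) = 1/(48*0.51) = 0.04085
BW = 2*arcsin(0.04085) = 4.7 degrees

4.7 degrees


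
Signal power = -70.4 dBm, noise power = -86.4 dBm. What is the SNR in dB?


SNR = -70.4 - (-86.4) = 16.0 dB

16.0 dB


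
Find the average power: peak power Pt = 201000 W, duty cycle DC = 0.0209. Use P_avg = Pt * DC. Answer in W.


P_avg = 201000 * 0.0209 = 4200.9 W

4200.9 W


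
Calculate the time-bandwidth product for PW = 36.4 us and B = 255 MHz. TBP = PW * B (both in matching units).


TBP = 36.4 * 255 = 9282.0

9282.0


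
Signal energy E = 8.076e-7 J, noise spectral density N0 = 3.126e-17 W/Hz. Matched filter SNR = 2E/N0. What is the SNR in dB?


SNR_lin = 2 * 8.076e-7 / 3.126e-17 = 5.167e10
SNR_dB = 10*log10(5.167e10) = 107.1 dB

107.1 dB


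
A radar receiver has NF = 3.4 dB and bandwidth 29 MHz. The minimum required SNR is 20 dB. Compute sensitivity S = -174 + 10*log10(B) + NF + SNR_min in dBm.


10*log10(29000000.0) = 74.62
S = -174 + 74.62 + 3.4 + 20 = -76.0 dBm

-76.0 dBm


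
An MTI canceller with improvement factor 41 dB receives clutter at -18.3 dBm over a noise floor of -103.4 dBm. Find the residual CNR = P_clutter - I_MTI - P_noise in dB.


CNR = -18.3 - 41 - (-103.4) = 44.1 dB

44.1 dB


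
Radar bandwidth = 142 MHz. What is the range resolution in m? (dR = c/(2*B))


dR = 3e8 / (2 * 142000000.0) = 1.06 m

1.06 m


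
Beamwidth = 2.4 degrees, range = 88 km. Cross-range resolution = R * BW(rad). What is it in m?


BW_rad = 0.041887902
CR = 88000 * 0.041887902 = 3686.1 m

3686.1 m


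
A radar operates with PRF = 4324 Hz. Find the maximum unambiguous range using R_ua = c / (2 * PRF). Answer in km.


R_ua = 3e8 / (2 * 4324) = 34690.1 m = 34.7 km

34.7 km


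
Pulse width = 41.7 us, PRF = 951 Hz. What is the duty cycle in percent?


DC = 41.7e-6 * 951 * 100 = 3.97%

3.97%


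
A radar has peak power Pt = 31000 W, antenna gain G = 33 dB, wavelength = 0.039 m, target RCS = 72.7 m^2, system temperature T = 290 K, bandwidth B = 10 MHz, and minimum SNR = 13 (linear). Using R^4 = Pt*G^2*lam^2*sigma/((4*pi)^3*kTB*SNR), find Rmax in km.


G_lin = 10^(33/10) = 1995.262315
R^4 = 31000 * 1995.262315^2 * 0.039^2 * 72.7 / ((4*pi)^3 * 1.38e-23 * 290 * 10000000.0 * 13)
R^4 = 1.32183e19 m^4
R_max = (1.32183e19)^(1/4) = 60296.7 m = 60.3 km

60.3 km


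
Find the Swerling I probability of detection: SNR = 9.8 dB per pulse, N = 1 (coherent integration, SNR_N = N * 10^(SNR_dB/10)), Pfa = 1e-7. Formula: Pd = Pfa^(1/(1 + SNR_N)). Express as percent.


SNR_lin = 10^(9.8/10) = 9.54993
SNR_N = 1 * 9.54993 = 9.54993
1/(1 + SNR_N) = 1/10.54993 = 0.0947874
Pd = (1e-7)^0.0947874 = 0.21701
Pd = 21.7%

21.7%


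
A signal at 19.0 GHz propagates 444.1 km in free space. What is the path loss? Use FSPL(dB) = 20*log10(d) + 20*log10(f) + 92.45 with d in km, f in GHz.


20*log10(444.1) = 52.95
20*log10(19.0) = 25.58
FSPL = 171.0 dB

171.0 dB


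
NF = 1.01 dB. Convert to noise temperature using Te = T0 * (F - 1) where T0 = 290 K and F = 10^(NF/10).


NF_lin = 10^(1.01/10) = 1.261828
Te = 290 * (1.261828 - 1) = 75.9 K

75.9 K


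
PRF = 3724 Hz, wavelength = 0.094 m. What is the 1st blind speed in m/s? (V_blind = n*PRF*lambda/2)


V_blind = 1 * 3724 * 0.094 / 2 = 175.0 m/s

175.0 m/s


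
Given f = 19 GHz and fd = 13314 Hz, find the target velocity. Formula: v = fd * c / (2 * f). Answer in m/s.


v = 13314 * 3e8 / (2 * 19000000000.0) = 105.1 m/s

105.1 m/s


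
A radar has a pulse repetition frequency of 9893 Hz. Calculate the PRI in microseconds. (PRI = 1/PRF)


PRI = 1/9893 = 0.0001010816 s = 101.1 us

101.1 us


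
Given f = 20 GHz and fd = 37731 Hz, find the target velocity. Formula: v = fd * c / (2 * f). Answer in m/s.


v = 37731 * 3e8 / (2 * 20000000000.0) = 283.0 m/s

283.0 m/s


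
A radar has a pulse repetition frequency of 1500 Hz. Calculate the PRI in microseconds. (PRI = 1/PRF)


PRI = 1/1500 = 0.0006666667 s = 666.7 us

666.7 us


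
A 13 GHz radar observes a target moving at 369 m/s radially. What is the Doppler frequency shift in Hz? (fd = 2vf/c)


fd = 2 * 369 * 13000000000.0 / 3e8 = 31980.0 Hz

31980.0 Hz


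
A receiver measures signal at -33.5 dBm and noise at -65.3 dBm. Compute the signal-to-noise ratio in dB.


SNR = -33.5 - (-65.3) = 31.8 dB

31.8 dB


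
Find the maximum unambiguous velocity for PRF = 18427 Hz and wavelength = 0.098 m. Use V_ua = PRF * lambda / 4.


V_ua = 18427 * 0.098 / 4 = 451.5 m/s

451.5 m/s


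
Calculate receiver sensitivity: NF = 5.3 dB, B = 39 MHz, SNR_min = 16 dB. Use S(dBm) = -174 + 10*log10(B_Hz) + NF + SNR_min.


10*log10(39000000.0) = 75.91
S = -174 + 75.91 + 5.3 + 16 = -76.8 dBm

-76.8 dBm


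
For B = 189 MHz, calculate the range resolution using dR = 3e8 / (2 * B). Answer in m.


dR = 3e8 / (2 * 189000000.0) = 0.79 m

0.79 m


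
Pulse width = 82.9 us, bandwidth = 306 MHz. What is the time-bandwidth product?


TBP = 82.9 * 306 = 25367.4

25367.4


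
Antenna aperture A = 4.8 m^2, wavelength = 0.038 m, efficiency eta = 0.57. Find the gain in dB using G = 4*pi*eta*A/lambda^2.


G_linear = 4*pi*0.57*4.8/0.038^2 = 23809.97
G_dB = 10*log10(23809.97) = 43.8 dB

43.8 dB


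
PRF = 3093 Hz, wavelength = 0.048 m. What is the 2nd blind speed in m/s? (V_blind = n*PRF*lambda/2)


V_blind = 2 * 3093 * 0.048 / 2 = 148.5 m/s

148.5 m/s


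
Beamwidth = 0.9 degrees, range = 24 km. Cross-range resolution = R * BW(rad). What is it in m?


BW_rad = 0.015707963
CR = 24000 * 0.015707963 = 377.0 m

377.0 m


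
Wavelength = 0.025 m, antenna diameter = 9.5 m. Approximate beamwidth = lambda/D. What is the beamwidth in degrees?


BW_rad = 0.025 / 9.5 = 0.002632
BW_deg = 0.15 degrees

0.15 degrees


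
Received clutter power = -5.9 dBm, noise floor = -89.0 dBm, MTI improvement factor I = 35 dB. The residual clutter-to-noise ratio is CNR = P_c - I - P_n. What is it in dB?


CNR = -5.9 - 35 - (-89.0) = 48.1 dB

48.1 dB


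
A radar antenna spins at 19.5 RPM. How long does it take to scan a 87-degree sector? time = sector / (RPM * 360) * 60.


t = 87 / (19.5 * 360) * 60 = 0.74 s

0.74 s


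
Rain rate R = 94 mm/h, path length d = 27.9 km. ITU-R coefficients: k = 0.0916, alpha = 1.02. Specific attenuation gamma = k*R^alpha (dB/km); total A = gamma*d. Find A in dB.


gamma = 0.0916 * 94^1.02 = 9.42944 dB/km
A = 9.42944 * 27.9 = 263.08 dB

263.08 dB


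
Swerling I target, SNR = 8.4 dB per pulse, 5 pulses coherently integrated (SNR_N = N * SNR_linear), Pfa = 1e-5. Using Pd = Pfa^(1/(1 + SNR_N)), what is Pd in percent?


SNR_lin = 10^(8.4/10) = 6.91831
SNR_N = 5 * 6.91831 = 34.59155
1/(1 + SNR_N) = 1/35.59155 = 0.0280966
Pd = (1e-5)^0.0280966 = 0.72363
Pd = 72.4%

72.4%


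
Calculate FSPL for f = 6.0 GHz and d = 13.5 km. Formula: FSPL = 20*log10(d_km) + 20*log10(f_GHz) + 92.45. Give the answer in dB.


20*log10(13.5) = 22.61
20*log10(6.0) = 15.56
FSPL = 130.6 dB

130.6 dB


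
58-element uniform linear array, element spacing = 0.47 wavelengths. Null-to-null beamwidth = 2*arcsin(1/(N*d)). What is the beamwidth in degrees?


1/(N*d) = 1/(58*0.47) = 0.036684
BW = 2*arcsin(0.036684) = 4.2 degrees

4.2 degrees


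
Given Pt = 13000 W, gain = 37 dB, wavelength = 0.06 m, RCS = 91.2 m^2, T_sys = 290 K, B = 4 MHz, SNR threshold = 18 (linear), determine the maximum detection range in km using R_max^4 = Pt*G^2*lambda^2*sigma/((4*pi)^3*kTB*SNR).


G_lin = 10^(37/10) = 5011.872336
R^4 = 13000 * 5011.872336^2 * 0.06^2 * 91.2 / ((4*pi)^3 * 1.38e-23 * 290 * 4000000.0 * 18)
R^4 = 1.875e20 m^4
R_max = (1.875e20)^(1/4) = 117017.4 m = 117.0 km

117.0 km


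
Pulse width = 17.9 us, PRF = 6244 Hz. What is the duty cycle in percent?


DC = 17.9e-6 * 6244 * 100 = 11.18%

11.18%


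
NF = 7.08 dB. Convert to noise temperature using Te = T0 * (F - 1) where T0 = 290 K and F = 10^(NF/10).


NF_lin = 10^(7.08/10) = 5.10505
Te = 290 * (5.10505 - 1) = 1190.5 K

1190.5 K


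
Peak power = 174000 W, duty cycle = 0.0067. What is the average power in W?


P_avg = 174000 * 0.0067 = 1165.8 W

1165.8 W


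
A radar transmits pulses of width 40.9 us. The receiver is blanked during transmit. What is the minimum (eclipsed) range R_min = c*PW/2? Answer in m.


R_min = 3e8 * 40.9e-6 / 2 = 6135.0 m

6135.0 m


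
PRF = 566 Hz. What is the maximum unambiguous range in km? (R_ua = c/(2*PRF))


R_ua = 3e8 / (2 * 566) = 265017.7 m = 265.0 km

265.0 km


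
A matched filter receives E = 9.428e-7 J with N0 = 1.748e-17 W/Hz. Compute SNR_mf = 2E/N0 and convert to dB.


SNR_lin = 2 * 9.428e-7 / 1.748e-17 = 1.079e11
SNR_dB = 10*log10(1.079e11) = 110.3 dB

110.3 dB


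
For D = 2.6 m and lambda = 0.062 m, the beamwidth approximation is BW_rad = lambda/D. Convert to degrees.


BW_rad = 0.062 / 2.6 = 0.023846
BW_deg = 1.37 degrees

1.37 degrees


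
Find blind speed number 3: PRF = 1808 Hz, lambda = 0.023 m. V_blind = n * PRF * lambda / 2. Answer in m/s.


V_blind = 3 * 1808 * 0.023 / 2 = 62.4 m/s

62.4 m/s


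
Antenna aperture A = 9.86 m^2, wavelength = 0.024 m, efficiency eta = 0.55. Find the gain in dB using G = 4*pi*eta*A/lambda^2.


G_linear = 4*pi*0.55*9.86/0.024^2 = 118311.51
G_dB = 10*log10(118311.51) = 50.7 dB

50.7 dB


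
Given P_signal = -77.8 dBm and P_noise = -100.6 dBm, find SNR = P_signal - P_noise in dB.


SNR = -77.8 - (-100.6) = 22.8 dB

22.8 dB


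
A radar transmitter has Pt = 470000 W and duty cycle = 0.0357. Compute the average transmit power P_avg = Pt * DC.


P_avg = 470000 * 0.0357 = 16779.0 W

16779.0 W


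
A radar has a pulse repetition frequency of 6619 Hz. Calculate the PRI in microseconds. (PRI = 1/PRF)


PRI = 1/6619 = 0.0001510802 s = 151.1 us

151.1 us


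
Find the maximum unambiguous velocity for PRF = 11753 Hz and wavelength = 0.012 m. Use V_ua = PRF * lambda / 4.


V_ua = 11753 * 0.012 / 4 = 35.3 m/s

35.3 m/s


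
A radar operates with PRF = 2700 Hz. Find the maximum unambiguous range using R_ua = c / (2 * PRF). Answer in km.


R_ua = 3e8 / (2 * 2700) = 55555.6 m = 55.6 km

55.6 km


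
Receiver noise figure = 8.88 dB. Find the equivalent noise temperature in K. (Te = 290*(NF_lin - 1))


NF_lin = 10^(8.88/10) = 7.726806
Te = 290 * (7.726806 - 1) = 1950.8 K

1950.8 K


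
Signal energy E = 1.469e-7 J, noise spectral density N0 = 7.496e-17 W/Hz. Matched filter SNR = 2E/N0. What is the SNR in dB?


SNR_lin = 2 * 1.469e-7 / 7.496e-17 = 3.919e9
SNR_dB = 10*log10(3.919e9) = 95.9 dB

95.9 dB


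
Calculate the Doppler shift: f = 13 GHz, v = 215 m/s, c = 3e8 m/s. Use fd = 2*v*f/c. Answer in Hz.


fd = 2 * 215 * 13000000000.0 / 3e8 = 18633.3 Hz

18633.3 Hz


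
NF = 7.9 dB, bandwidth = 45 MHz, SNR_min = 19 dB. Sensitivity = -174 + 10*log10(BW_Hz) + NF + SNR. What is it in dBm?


10*log10(45000000.0) = 76.53
S = -174 + 76.53 + 7.9 + 19 = -70.6 dBm

-70.6 dBm


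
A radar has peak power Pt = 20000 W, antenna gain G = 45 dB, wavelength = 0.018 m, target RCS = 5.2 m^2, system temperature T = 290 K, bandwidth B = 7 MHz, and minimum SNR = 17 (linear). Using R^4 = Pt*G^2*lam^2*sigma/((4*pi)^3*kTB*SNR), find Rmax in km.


G_lin = 10^(45/10) = 31622.776602
R^4 = 20000 * 31622.776602^2 * 0.018^2 * 5.2 / ((4*pi)^3 * 1.38e-23 * 290 * 7000000.0 * 17)
R^4 = 3.56554e19 m^4
R_max = (3.56554e19)^(1/4) = 77273.6 m = 77.3 km

77.3 km


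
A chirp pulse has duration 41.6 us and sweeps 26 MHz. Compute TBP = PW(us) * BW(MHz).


TBP = 41.6 * 26 = 1081.6

1081.6


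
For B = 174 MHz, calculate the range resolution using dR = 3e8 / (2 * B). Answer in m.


dR = 3e8 / (2 * 174000000.0) = 0.86 m

0.86 m


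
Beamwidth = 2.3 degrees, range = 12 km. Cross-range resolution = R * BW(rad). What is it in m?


BW_rad = 0.040142573
CR = 12000 * 0.040142573 = 481.7 m

481.7 m


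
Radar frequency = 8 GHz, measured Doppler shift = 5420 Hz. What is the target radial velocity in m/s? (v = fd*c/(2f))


v = 5420 * 3e8 / (2 * 8000000000.0) = 101.6 m/s

101.6 m/s


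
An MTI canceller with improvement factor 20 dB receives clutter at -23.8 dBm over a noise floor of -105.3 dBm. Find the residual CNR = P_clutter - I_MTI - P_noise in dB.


CNR = -23.8 - 20 - (-105.3) = 61.5 dB

61.5 dB


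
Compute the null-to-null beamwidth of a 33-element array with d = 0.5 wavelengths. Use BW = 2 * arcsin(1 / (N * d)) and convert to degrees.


1/(N*d) = 1/(33*0.5) = 0.060606
BW = 2*arcsin(0.060606) = 6.9 degrees

6.9 degrees


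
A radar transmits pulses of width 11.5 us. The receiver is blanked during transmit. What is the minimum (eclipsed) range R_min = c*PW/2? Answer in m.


R_min = 3e8 * 11.5e-6 / 2 = 1725.0 m

1725.0 m


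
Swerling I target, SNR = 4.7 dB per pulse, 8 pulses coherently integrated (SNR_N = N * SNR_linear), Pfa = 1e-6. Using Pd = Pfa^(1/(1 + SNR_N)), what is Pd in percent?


SNR_lin = 10^(4.7/10) = 2.95121
SNR_N = 8 * 2.95121 = 23.60968
1/(1 + SNR_N) = 1/24.60968 = 0.0406344
Pd = (1e-6)^0.0406344 = 0.57042
Pd = 57.0%

57.0%


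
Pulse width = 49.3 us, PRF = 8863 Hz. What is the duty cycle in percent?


DC = 49.3e-6 * 8863 * 100 = 43.69%

43.69%


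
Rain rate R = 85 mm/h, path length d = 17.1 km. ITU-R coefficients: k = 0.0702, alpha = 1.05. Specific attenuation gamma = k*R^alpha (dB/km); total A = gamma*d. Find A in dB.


gamma = 0.0702 * 85^1.05 = 7.451213 dB/km
A = 7.451213 * 17.1 = 127.42 dB

127.42 dB


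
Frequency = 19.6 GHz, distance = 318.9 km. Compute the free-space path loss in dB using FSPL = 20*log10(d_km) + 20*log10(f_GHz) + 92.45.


20*log10(318.9) = 50.07
20*log10(19.6) = 25.85
FSPL = 168.4 dB

168.4 dB


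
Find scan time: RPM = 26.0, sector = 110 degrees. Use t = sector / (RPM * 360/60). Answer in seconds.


t = 110 / (26.0 * 360) * 60 = 0.71 s

0.71 s


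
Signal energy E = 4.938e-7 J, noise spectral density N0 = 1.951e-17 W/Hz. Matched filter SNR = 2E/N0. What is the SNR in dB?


SNR_lin = 2 * 4.938e-7 / 1.951e-17 = 5.062e10
SNR_dB = 10*log10(5.062e10) = 107.0 dB

107.0 dB


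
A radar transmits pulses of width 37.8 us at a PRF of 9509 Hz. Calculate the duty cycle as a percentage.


DC = 37.8e-6 * 9509 * 100 = 35.94%

35.94%


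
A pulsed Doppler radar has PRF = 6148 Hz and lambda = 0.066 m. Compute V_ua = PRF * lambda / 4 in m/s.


V_ua = 6148 * 0.066 / 4 = 101.4 m/s

101.4 m/s


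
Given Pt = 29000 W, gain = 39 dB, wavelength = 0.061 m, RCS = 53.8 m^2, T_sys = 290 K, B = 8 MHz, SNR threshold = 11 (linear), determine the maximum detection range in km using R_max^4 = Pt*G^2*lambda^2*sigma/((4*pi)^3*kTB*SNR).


G_lin = 10^(39/10) = 7943.282347
R^4 = 29000 * 7943.282347^2 * 0.061^2 * 53.8 / ((4*pi)^3 * 1.38e-23 * 290 * 8000000.0 * 11)
R^4 = 5.24144e20 m^4
R_max = (5.24144e20)^(1/4) = 151308.3 m = 151.3 km

151.3 km


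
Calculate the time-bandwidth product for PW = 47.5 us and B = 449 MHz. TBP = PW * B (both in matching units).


TBP = 47.5 * 449 = 21327.5

21327.5


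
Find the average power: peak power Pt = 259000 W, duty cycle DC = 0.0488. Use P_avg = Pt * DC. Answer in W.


P_avg = 259000 * 0.0488 = 12639.2 W

12639.2 W


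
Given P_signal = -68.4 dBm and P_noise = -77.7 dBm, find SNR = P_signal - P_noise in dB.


SNR = -68.4 - (-77.7) = 9.3 dB

9.3 dB


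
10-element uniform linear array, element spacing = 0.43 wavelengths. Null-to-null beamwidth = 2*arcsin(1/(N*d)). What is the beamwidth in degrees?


1/(N*d) = 1/(10*0.43) = 0.232558
BW = 2*arcsin(0.232558) = 26.9 degrees

26.9 degrees


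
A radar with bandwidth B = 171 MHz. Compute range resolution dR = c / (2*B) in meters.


dR = 3e8 / (2 * 171000000.0) = 0.88 m

0.88 m


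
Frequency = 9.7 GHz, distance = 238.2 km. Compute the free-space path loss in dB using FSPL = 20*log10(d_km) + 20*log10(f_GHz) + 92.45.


20*log10(238.2) = 47.54
20*log10(9.7) = 19.74
FSPL = 159.7 dB

159.7 dB


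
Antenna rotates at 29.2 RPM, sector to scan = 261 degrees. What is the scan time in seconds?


t = 261 / (29.2 * 360) * 60 = 1.49 s

1.49 s


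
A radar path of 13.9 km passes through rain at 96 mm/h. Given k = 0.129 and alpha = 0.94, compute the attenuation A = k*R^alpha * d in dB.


gamma = 0.129 * 96^0.94 = 9.417262 dB/km
A = 9.417262 * 13.9 = 130.9 dB

130.9 dB


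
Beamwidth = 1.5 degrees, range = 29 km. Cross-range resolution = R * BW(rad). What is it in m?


BW_rad = 0.026179939
CR = 29000 * 0.026179939 = 759.2 m

759.2 m


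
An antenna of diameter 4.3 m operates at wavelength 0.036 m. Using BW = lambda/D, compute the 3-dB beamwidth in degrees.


BW_rad = 0.036 / 4.3 = 0.008372
BW_deg = 0.48 degrees

0.48 degrees


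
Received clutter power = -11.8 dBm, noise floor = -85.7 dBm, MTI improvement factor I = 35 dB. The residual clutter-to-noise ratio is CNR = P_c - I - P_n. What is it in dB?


CNR = -11.8 - 35 - (-85.7) = 38.9 dB

38.9 dB


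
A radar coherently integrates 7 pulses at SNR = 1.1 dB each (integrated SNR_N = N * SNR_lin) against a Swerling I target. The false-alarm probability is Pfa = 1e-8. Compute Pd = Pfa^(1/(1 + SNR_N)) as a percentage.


SNR_lin = 10^(1.1/10) = 1.28825
SNR_N = 7 * 1.28825 = 9.01775
1/(1 + SNR_N) = 1/10.01775 = 0.0998228
Pd = (1e-8)^0.0998228 = 0.15901
Pd = 15.9%

15.9%


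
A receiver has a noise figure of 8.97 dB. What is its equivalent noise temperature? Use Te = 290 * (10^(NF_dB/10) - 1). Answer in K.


NF_lin = 10^(8.97/10) = 7.888601
Te = 290 * (7.888601 - 1) = 1997.7 K

1997.7 K


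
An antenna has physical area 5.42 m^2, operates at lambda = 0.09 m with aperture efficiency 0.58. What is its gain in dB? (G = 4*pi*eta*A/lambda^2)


G_linear = 4*pi*0.58*5.42/0.09^2 = 4876.99
G_dB = 10*log10(4876.99) = 36.9 dB

36.9 dB


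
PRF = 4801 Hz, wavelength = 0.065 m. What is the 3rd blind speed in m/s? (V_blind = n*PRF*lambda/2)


V_blind = 3 * 4801 * 0.065 / 2 = 468.1 m/s

468.1 m/s


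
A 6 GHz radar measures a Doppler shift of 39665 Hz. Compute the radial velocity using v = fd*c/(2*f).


v = 39665 * 3e8 / (2 * 6000000000.0) = 991.6 m/s

991.6 m/s


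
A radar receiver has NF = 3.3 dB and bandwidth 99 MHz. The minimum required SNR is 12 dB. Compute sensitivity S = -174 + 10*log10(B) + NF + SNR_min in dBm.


10*log10(99000000.0) = 79.96
S = -174 + 79.96 + 3.3 + 12 = -78.7 dBm

-78.7 dBm


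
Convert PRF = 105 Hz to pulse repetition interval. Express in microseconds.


PRI = 1/105 = 0.0095238095 s = 9523.8 us

9523.8 us


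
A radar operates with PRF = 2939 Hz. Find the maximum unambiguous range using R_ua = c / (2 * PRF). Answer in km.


R_ua = 3e8 / (2 * 2939) = 51037.8 m = 51.0 km

51.0 km


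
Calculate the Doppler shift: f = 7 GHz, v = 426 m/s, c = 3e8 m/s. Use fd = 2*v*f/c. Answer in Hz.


fd = 2 * 426 * 7000000000.0 / 3e8 = 19880.0 Hz

19880.0 Hz


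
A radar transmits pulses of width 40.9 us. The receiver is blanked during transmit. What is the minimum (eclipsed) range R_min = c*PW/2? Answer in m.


R_min = 3e8 * 40.9e-6 / 2 = 6135.0 m

6135.0 m


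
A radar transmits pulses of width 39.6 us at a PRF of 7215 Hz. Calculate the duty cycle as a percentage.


DC = 39.6e-6 * 7215 * 100 = 28.57%

28.57%


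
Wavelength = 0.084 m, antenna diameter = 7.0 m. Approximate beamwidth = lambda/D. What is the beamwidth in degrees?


BW_rad = 0.084 / 7.0 = 0.012
BW_deg = 0.69 degrees

0.69 degrees


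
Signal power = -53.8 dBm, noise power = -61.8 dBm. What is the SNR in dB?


SNR = -53.8 - (-61.8) = 8.0 dB

8.0 dB


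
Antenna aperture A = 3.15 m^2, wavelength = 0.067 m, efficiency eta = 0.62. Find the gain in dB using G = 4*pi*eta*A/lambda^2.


G_linear = 4*pi*0.62*3.15/0.067^2 = 5467.17
G_dB = 10*log10(5467.17) = 37.4 dB

37.4 dB


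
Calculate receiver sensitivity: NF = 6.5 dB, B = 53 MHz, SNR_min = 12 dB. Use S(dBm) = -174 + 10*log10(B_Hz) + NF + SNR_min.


10*log10(53000000.0) = 77.24
S = -174 + 77.24 + 6.5 + 12 = -78.3 dBm

-78.3 dBm


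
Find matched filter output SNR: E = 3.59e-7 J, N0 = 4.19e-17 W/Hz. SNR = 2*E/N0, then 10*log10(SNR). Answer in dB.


SNR_lin = 2 * 3.59e-7 / 4.19e-17 = 1.714e10
SNR_dB = 10*log10(1.714e10) = 102.3 dB

102.3 dB


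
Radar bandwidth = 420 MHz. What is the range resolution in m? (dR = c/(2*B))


dR = 3e8 / (2 * 420000000.0) = 0.36 m

0.36 m


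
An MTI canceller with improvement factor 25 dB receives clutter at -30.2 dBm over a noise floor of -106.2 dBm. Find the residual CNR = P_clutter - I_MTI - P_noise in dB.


CNR = -30.2 - 25 - (-106.2) = 51.0 dB

51.0 dB


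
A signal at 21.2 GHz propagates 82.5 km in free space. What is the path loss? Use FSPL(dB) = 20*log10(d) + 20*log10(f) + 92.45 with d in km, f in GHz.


20*log10(82.5) = 38.33
20*log10(21.2) = 26.53
FSPL = 157.3 dB

157.3 dB


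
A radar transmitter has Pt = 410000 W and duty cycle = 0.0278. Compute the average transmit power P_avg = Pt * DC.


P_avg = 410000 * 0.0278 = 11398.0 W

11398.0 W


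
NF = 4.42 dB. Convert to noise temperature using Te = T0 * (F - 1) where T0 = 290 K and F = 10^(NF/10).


NF_lin = 10^(4.42/10) = 2.766942
Te = 290 * (2.766942 - 1) = 512.4 K

512.4 K


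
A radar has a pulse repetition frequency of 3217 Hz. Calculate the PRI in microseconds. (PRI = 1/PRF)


PRI = 1/3217 = 0.0003108486 s = 310.8 us

310.8 us


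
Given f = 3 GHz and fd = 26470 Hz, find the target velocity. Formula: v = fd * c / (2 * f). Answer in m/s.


v = 26470 * 3e8 / (2 * 3000000000.0) = 1323.5 m/s

1323.5 m/s


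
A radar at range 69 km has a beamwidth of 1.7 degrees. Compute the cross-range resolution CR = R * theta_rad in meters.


BW_rad = 0.029670597
CR = 69000 * 0.029670597 = 2047.3 m

2047.3 m


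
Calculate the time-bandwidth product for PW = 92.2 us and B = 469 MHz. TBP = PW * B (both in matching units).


TBP = 92.2 * 469 = 43241.8

43241.8


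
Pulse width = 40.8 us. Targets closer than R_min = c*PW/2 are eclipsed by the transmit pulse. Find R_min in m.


R_min = 3e8 * 40.8e-6 / 2 = 6120.0 m

6120.0 m


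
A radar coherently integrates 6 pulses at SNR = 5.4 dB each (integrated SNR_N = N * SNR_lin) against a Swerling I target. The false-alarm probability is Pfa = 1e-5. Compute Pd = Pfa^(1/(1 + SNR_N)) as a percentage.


SNR_lin = 10^(5.4/10) = 3.46737
SNR_N = 6 * 3.46737 = 20.80422
1/(1 + SNR_N) = 1/21.80422 = 0.0458627
Pd = (1e-5)^0.0458627 = 0.58978
Pd = 59.0%

59.0%


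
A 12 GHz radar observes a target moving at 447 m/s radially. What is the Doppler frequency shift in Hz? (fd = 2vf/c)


fd = 2 * 447 * 12000000000.0 / 3e8 = 35760.0 Hz

35760.0 Hz


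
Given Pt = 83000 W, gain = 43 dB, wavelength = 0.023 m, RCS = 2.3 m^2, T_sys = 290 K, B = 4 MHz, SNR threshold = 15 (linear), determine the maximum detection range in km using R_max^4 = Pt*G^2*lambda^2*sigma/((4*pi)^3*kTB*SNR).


G_lin = 10^(43/10) = 19952.62315
R^4 = 83000 * 19952.62315^2 * 0.023^2 * 2.3 / ((4*pi)^3 * 1.38e-23 * 290 * 4000000.0 * 15)
R^4 = 8.4373e19 m^4
R_max = (8.4373e19)^(1/4) = 95840.9 m = 95.8 km

95.8 km


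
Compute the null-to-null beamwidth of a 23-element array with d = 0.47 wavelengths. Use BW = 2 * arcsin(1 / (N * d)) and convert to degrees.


1/(N*d) = 1/(23*0.47) = 0.092507
BW = 2*arcsin(0.092507) = 10.6 degrees

10.6 degrees


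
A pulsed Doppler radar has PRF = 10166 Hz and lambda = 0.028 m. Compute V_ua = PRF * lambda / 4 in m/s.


V_ua = 10166 * 0.028 / 4 = 71.2 m/s

71.2 m/s


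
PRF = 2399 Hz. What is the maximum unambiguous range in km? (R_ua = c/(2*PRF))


R_ua = 3e8 / (2 * 2399) = 62526.1 m = 62.5 km

62.5 km


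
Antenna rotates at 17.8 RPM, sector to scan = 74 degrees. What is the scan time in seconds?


t = 74 / (17.8 * 360) * 60 = 0.69 s

0.69 s


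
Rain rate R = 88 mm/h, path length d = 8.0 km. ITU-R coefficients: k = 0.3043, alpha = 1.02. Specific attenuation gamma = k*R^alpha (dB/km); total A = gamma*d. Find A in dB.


gamma = 0.3043 * 88^1.02 = 29.286959 dB/km
A = 29.286959 * 8.0 = 234.3 dB

234.3 dB


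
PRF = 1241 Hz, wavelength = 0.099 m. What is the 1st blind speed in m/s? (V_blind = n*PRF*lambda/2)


V_blind = 1 * 1241 * 0.099 / 2 = 61.4 m/s

61.4 m/s


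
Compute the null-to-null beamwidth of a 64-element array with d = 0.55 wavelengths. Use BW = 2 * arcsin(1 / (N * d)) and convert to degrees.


1/(N*d) = 1/(64*0.55) = 0.028409
BW = 2*arcsin(0.028409) = 3.3 degrees

3.3 degrees


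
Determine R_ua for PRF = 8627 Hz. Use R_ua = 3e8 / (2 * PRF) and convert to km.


R_ua = 3e8 / (2 * 8627) = 17387.3 m = 17.4 km

17.4 km


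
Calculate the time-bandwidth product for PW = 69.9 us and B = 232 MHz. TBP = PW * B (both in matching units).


TBP = 69.9 * 232 = 16216.8

16216.8


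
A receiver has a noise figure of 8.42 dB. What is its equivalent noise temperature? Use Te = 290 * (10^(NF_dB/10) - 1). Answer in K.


NF_lin = 10^(8.42/10) = 6.950243
Te = 290 * (6.950243 - 1) = 1725.6 K

1725.6 K


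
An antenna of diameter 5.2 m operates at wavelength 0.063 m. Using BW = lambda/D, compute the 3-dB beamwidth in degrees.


BW_rad = 0.063 / 5.2 = 0.012115
BW_deg = 0.69 degrees

0.69 degrees


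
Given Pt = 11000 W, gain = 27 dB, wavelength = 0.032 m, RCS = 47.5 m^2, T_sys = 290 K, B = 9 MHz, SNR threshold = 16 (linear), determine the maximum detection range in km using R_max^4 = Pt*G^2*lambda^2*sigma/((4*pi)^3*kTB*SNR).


G_lin = 10^(27/10) = 501.187234
R^4 = 11000 * 501.187234^2 * 0.032^2 * 47.5 / ((4*pi)^3 * 1.38e-23 * 290 * 9000000.0 * 16)
R^4 = 1.17521e17 m^4
R_max = (1.17521e17)^(1/4) = 18515.2 m = 18.5 km

18.5 km


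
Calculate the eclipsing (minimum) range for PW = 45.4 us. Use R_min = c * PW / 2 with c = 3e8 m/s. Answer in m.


R_min = 3e8 * 45.4e-6 / 2 = 6810.0 m

6810.0 m


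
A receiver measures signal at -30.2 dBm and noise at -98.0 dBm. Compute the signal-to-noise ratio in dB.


SNR = -30.2 - (-98.0) = 67.8 dB

67.8 dB


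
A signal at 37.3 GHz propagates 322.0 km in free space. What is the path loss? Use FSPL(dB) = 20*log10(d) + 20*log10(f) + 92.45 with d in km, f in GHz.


20*log10(322.0) = 50.16
20*log10(37.3) = 31.43
FSPL = 174.0 dB

174.0 dB


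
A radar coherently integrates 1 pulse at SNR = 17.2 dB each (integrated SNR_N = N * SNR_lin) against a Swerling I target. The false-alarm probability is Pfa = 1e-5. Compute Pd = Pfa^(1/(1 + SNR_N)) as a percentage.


SNR_lin = 10^(17.2/10) = 52.48075
SNR_N = 1 * 52.48075 = 52.48075
1/(1 + SNR_N) = 1/53.48075 = 0.0186983
Pd = (1e-5)^0.0186983 = 0.80632
Pd = 80.6%

80.6%


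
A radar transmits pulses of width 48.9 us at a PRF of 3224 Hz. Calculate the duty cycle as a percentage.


DC = 48.9e-6 * 3224 * 100 = 15.77%

15.77%


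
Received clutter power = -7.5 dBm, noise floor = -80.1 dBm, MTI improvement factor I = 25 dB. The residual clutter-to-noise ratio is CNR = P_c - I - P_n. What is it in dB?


CNR = -7.5 - 25 - (-80.1) = 47.6 dB

47.6 dB


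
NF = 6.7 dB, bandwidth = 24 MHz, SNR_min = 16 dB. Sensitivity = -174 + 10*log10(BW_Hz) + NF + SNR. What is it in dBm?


10*log10(24000000.0) = 73.8
S = -174 + 73.8 + 6.7 + 16 = -77.5 dBm

-77.5 dBm


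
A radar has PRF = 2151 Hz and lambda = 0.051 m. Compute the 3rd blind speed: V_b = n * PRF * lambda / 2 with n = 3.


V_blind = 3 * 2151 * 0.051 / 2 = 164.6 m/s

164.6 m/s


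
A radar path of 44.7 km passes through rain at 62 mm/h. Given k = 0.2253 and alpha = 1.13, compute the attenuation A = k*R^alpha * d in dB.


gamma = 0.2253 * 62^1.13 = 23.887121 dB/km
A = 23.887121 * 44.7 = 1067.75 dB

1067.75 dB


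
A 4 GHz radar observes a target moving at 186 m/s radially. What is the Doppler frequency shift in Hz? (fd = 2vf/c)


fd = 2 * 186 * 4000000000.0 / 3e8 = 4960.0 Hz

4960.0 Hz


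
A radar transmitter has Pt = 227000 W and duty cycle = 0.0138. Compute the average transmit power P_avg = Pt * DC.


P_avg = 227000 * 0.0138 = 3132.6 W

3132.6 W


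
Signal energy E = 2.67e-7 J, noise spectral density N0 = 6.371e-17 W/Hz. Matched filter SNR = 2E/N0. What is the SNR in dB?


SNR_lin = 2 * 2.67e-7 / 6.371e-17 = 8.382e9
SNR_dB = 10*log10(8.382e9) = 99.2 dB

99.2 dB


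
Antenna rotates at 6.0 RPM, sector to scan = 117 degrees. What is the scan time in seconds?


t = 117 / (6.0 * 360) * 60 = 3.25 s

3.25 s


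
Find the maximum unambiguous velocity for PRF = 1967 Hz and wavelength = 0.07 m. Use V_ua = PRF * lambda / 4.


V_ua = 1967 * 0.07 / 4 = 34.4 m/s

34.4 m/s


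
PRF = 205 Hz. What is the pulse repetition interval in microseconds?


PRI = 1/205 = 0.0048780488 s = 4878.0 us

4878.0 us


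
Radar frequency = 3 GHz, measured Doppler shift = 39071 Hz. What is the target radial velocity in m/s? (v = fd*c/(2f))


v = 39071 * 3e8 / (2 * 3000000000.0) = 1953.6 m/s

1953.6 m/s


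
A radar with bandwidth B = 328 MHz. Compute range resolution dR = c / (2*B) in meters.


dR = 3e8 / (2 * 328000000.0) = 0.46 m

0.46 m


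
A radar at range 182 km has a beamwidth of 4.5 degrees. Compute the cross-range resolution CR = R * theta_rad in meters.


BW_rad = 0.078539816
CR = 182000 * 0.078539816 = 14294.2 m

14294.2 m


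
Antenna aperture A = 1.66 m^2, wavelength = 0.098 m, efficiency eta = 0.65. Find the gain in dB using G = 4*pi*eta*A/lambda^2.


G_linear = 4*pi*0.65*1.66/0.098^2 = 1411.82
G_dB = 10*log10(1411.82) = 31.5 dB

31.5 dB


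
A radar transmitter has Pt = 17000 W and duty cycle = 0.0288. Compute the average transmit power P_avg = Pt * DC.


P_avg = 17000 * 0.0288 = 489.6 W

489.6 W


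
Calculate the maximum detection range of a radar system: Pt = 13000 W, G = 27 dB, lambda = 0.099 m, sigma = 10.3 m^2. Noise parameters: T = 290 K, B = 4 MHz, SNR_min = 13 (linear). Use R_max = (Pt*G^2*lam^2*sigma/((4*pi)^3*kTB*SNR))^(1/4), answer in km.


G_lin = 10^(27/10) = 501.187234
R^4 = 13000 * 501.187234^2 * 0.099^2 * 10.3 / ((4*pi)^3 * 1.38e-23 * 290 * 4000000.0 * 13)
R^4 = 7.98254e17 m^4
R_max = (7.98254e17)^(1/4) = 29890.6 m = 29.9 km

29.9 km
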